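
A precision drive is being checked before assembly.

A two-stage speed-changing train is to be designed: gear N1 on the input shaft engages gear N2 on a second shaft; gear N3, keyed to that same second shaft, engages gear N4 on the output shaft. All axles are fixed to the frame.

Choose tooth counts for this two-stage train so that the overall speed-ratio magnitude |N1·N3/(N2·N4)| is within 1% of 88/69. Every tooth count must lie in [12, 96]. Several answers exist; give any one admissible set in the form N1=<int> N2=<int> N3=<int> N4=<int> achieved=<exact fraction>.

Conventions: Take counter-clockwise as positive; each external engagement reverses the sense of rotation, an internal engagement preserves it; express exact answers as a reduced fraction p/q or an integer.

topology: fixed-axis compound train — 2 stages, target 88/69
target = 88/69 in lowest terms: an exact hit needs N1·N3 = k·88 and N2·N4 = k·69 for one integer k, every count in [12, 96]; additionally prefer no 1:1 stage (N1 ≠ N2, N3 ≠ N4)
k = 1…3: no 1:1-free in-range split of k·88 and k·69 into factor pairs; take k = 4
k = 4: N1·N3 = 352 = 16·22, N2·N4 = 276 = 12·23
achieved = 16·22/(12·23) = 88/69; |achieved − target| = 0 ≤ 22/1725 ✓

N1=16 N2=12 N3=22 N4=23 achieved=88/69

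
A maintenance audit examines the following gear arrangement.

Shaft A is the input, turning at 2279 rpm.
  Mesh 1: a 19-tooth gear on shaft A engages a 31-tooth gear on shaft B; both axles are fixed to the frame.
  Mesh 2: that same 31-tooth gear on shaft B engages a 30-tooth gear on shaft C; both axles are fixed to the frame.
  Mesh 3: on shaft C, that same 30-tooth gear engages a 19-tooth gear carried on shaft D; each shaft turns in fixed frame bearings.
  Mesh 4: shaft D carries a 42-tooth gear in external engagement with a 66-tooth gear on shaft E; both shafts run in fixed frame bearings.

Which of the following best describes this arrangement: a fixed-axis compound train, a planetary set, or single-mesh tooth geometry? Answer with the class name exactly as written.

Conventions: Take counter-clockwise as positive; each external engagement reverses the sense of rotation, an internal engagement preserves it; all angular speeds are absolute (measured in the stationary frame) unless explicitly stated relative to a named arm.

fixed-axis compound train

class = fixed-axis compound train [4 meshes; 4 ratios multiply, 4 sense flips]
classification: fixed-axis compound train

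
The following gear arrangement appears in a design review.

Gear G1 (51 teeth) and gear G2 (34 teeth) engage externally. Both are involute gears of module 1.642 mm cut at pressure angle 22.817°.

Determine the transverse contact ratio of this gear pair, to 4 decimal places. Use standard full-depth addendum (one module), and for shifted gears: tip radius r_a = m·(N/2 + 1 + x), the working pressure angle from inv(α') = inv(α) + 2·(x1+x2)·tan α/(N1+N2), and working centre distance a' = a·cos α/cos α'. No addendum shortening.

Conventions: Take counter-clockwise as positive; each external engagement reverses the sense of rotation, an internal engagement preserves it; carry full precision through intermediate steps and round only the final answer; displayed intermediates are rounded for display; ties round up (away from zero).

single-mesh involute tooth geometry (51T engaging 34T at module 1.642)
base radii: r_b1 = 38.594516, r_b2 = 25.729677
tip radii: r_a1 = 43.513000, r_a2 = 29.556000
no profile shift: α' = α, a' = a
action lengths: √(r_a1²−r_b1²) = 20.095883, √(r_a2²−r_b2²) = 14.544444
base pitch p_b = π·m·cos α = 4.754833
CR = (20.095883 + 14.544444 − 69.785000·sin 22.81700°)/4.754833 = 1.593844
contact ratio ≈ 1.5938

1.5938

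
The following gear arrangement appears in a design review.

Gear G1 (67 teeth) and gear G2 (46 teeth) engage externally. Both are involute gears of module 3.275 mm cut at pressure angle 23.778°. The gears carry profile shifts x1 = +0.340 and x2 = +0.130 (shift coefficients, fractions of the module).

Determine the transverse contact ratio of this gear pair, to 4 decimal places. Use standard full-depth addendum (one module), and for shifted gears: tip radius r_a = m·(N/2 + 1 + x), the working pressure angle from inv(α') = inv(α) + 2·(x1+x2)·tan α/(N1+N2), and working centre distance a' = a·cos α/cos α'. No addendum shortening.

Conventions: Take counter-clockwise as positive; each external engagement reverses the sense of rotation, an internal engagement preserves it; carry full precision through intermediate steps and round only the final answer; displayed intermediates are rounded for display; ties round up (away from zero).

1.5493

class = single-mesh tooth geometry [involute pair 67T × 46T, m = 3.275]
base radii: r_b1 = 100.399505, r_b2 = 68.931004
tip radii: r_a1 = 114.101000, r_a2 = 79.025750
inv(α') = inv(23.778°) + 2·(+0.340+0.130)·tan α/(67+46) = 0.02925469  ⇒  α' = 24.80844°
a' = a·cos α / cos α' = 185.0375·cos 23.778°/cos 24.80844° = 186.545763
action lengths: √(r_a1²−r_b1²) = 54.212338, √(r_a2²−r_b2²) = 38.646939
base pitch p_b = π·m·cos α = 9.415354
CR = (54.212338 + 38.646939 − 186.545763·sin 24.80844°)/9.415354 = 1.549311
contact ratio ≈ 1.5493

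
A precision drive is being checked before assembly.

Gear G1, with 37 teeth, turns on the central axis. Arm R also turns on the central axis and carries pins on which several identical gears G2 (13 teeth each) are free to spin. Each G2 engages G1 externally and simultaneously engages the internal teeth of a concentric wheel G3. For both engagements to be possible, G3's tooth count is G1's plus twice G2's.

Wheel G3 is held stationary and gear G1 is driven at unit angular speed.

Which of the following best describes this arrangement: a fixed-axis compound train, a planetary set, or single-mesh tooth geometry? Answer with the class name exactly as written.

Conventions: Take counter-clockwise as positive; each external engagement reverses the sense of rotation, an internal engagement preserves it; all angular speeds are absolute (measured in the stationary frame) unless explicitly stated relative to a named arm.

recognized (axles ride arm R): planetary set, 37/13/63 teeth
classification: planetary set

planetary set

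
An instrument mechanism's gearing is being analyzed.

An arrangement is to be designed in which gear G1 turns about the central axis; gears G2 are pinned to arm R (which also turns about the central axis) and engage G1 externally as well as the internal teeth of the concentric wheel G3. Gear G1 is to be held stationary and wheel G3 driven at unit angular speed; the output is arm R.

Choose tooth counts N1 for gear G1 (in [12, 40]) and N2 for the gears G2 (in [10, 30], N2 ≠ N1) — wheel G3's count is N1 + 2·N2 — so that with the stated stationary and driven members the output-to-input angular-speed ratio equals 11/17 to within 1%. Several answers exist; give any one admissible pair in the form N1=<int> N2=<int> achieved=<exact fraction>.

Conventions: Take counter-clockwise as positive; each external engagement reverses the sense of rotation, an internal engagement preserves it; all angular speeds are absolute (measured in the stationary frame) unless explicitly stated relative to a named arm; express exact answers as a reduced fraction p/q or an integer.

planetary set to be sized for 11/17 (Willis relation)
Willis with ω_sun = 0: ω_arm/ω_ring = N3/(N1+N3); set equal to 11/17  ⇒  N3/N1 = (11/17)/(1 − 11/17) = 11/6
N3 = N1 + 2·N2  ⇒  N2/N1 = (N3/N1 − 1)/2 = (11/6 − 1)/2 = 5/12
smallest multiple with N1 ≥ 12 and N2 ≥ 10: k = 2  ⇒  N1 = 2·12 = 24, N2 = 2·5 = 10 (N1 ≤ 40, N2 ≤ 30, N2 ≠ N1 ✓), N3 = 24 + 2·10 = 44
check: N3/(N1+N3) with N1 = 24, N3 = 44 gives 11/17; |achieved − target| = 0 ≤ 11/1700 ✓

N1=24 N2=10 achieved=11/17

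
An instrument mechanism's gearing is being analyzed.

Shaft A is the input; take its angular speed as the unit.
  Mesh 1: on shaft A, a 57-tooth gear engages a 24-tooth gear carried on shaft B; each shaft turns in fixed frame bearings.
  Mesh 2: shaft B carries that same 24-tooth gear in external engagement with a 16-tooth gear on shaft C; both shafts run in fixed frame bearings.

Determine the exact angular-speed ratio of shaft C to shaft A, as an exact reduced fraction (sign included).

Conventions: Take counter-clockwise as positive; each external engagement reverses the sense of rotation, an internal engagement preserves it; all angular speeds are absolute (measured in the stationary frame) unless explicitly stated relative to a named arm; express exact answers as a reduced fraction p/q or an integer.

57/16

class = fixed-axis compound train [2 meshes; 2 ratios multiply, 2 sense flips]
mesh 1 [57T→24T]: running ratio 19/8, sense −
mesh 2 [24T→16T]: running ratio 57/16, sense +
ω_out/ω_in = 57/16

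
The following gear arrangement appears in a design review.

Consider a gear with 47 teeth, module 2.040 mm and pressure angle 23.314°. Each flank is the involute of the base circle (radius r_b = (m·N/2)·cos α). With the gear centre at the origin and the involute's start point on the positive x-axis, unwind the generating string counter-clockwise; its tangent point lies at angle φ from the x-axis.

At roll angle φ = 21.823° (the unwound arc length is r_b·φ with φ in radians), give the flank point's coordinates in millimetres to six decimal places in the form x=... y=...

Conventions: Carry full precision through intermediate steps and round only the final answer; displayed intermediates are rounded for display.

x=47.104242 y=0.799184

topology: single-mesh involute geometry — m = 2.040, N = 47
pitch radius r_p = m·N/2 = 2.040·47/2 = 47.940000
base radius r_b = r_p·cos α = 47.940000·cos 23.314° = 44.025685
roll angle φ = 21.823° = 0.38088320 rad
x = r_b·(cos φ + φ·sin φ) = 47.104242
y = r_b·(sin φ − φ·cos φ) = 0.799184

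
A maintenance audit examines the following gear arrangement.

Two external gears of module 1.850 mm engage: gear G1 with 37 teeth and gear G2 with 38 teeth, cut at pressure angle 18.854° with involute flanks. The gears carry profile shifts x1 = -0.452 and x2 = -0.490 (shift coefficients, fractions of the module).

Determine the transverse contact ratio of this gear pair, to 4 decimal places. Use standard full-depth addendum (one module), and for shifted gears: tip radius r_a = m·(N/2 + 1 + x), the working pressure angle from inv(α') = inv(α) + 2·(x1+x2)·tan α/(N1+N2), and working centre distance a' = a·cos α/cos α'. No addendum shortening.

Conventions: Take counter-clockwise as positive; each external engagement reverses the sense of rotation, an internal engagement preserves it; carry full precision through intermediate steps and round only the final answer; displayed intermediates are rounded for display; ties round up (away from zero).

recognized (one external pair, fixed centres): single-mesh tooth geometry, m = 1.850, N1 = 37, N2 = 38
base radii: r_b1 = 32.388661, r_b2 = 33.264031
tip radii: r_a1 = 35.238800, r_a2 = 36.093500
inv(α') = inv(18.854°) + 2·(-0.452-0.490)·tan α/(37+38) = 0.00383746  ⇒  α' = 12.84995°
a' = a·cos α / cos α' = 69.3750·cos 18.854°/cos 12.84995° = 67.339143
action lengths: √(r_a1²−r_b1²) = 13.883358, √(r_a2²−r_b2²) = 14.008747
base pitch p_b = π·m·cos α = 5.500107
CR = (13.883358 + 14.008747 − 67.339143·sin 12.84995°)/5.500107 = 2.348315
contact ratio ≈ 2.3483

2.3483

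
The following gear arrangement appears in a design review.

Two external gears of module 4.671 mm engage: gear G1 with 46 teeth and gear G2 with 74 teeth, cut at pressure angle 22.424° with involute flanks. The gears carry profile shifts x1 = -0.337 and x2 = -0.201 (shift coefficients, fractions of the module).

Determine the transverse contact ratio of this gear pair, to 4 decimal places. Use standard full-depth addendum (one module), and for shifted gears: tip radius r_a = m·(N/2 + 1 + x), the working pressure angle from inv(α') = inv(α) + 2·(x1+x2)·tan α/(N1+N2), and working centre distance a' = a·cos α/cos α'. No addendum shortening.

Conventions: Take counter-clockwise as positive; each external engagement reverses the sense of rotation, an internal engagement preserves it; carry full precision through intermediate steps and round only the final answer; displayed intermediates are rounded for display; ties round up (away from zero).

1.7513

single-mesh involute tooth geometry (46T engaging 74T at module 4.671)
base radii: r_b1 = 99.309597, r_b2 = 159.758916
tip radii: r_a1 = 110.529873, r_a2 = 176.559129
inv(α') = inv(22.424°) + 2·(-0.337-0.201)·tan α/(46+74) = 0.01758756  ⇒  α' = 21.09390°
a' = a·cos α / cos α' = 280.2600·cos 22.424°/cos 21.09390° = 277.674996
action lengths: √(r_a1²−r_b1²) = 48.522746, √(r_a2²−r_b2²) = 75.167910
base pitch p_b = π·m·cos α = 13.564796
CR = (48.522746 + 75.167910 − 277.674996·sin 21.09390°)/13.564796 = 1.751308
contact ratio ≈ 1.7513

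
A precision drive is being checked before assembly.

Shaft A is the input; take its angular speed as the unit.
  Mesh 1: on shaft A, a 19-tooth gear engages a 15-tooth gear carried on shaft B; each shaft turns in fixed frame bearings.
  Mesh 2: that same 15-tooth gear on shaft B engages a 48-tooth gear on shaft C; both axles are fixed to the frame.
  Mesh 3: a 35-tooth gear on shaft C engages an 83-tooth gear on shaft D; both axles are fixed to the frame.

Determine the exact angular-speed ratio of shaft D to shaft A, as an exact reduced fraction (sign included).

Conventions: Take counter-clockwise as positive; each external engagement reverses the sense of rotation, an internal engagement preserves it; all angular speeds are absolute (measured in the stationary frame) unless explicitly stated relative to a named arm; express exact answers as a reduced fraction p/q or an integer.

class = fixed-axis compound train [3 meshes; 3 ratios multiply, 3 sense flips]
mesh 1 [19T→15T]: running ratio 19/15, sense −
mesh 2 [15T→48T]: running ratio 19/48, sense +
mesh 3 [35T→83T]: running ratio 665/3984, sense −
ω_out/ω_in = -665/3984

-665/3984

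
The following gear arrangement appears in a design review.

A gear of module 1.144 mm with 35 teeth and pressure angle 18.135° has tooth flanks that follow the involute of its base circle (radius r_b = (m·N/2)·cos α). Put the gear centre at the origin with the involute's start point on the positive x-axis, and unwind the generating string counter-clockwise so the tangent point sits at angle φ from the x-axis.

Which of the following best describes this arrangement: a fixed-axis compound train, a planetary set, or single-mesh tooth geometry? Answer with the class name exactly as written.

recognized (one wheel, involute flank): single-mesh tooth geometry, m = 1.144, N = 35
classification: single-mesh tooth geometry

single-mesh tooth geometry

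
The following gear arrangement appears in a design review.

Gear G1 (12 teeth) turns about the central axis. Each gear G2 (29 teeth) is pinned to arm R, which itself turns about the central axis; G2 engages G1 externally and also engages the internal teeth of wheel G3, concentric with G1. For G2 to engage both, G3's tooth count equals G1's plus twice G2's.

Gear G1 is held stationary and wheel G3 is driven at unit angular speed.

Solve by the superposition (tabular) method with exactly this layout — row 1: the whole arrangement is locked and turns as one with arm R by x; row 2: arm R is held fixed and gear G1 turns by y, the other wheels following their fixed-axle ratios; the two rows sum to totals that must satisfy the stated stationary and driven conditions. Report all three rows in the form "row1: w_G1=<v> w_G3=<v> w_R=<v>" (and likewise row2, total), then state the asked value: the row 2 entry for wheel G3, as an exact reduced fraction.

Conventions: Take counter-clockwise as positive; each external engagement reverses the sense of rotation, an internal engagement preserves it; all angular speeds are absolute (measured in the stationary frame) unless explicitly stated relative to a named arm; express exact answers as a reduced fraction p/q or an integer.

row1: w_G1=35/41 w_G3=35/41 w_R=35/41
row2: w_G1=-35/41 w_G3=6/41 w_R=0
total: w_G1=0 w_G3=1 w_R=35/41
asked value: 6/41

planetary set (12T centre, 29T on arm, 70T internal) — Willis relation
row 1 (train locked, turned with arm): all members turn x
row 2 — arm fixed, fixed-axis ratios: sun y, ring −(12/70)·y, arm 0
boundary: total ω_sun = x + y = 0 and total ω_ring = x − (12/70)·y = 1  ⇒  y = -35/41, x = 35/41
row 2 ring = −(12/70)·(-35/41) = 6/41
totals (row 1 + row 2): sun 35/41 + (-35/41) = 0, ring 35/41 + 6/41 = 1, arm 35/41 + 0 = 35/41
asked cell (row2, ring) = 6/41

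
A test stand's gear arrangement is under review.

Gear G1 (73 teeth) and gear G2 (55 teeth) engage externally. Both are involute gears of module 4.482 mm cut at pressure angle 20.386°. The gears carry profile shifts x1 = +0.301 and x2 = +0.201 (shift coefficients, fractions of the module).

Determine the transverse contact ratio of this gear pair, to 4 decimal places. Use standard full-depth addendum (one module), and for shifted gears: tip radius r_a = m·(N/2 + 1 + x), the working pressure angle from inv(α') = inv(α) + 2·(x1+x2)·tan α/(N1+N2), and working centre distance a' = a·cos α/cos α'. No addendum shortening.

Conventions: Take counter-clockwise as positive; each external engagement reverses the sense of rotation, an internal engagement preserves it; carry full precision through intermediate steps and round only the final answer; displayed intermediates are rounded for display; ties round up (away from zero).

recognized (one external pair, fixed centres): single-mesh tooth geometry, m = 4.482, N1 = 73, N2 = 55
base radii: r_b1 = 153.346702, r_b2 = 115.535186
tip radii: r_a1 = 169.424082, r_a2 = 128.637882
inv(α') = inv(20.386°) + 2·(+0.301+0.201)·tan α/(73+55) = 0.01873061  ⇒  α' = 21.52431°
a' = a·cos α / cos α' = 286.8480·cos 20.386°/cos 21.52431° = 289.038893
action lengths: √(r_a1²−r_b1²) = 72.036857, √(r_a2²−r_b2²) = 56.562580
base pitch p_b = π·m·cos α = 13.198709
CR = (72.036857 + 56.562580 − 289.038893·sin 21.52431°)/13.198709 = 1.708669
contact ratio ≈ 1.7087

1.7087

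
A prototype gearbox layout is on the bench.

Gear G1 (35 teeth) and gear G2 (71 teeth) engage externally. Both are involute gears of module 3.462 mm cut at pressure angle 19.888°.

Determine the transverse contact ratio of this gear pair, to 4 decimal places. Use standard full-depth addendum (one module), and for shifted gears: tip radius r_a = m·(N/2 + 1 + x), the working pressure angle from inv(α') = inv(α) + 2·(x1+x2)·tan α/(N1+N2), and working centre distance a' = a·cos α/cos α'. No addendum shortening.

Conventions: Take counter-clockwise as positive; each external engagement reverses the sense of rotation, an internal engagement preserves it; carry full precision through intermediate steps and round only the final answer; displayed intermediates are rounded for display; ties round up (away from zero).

1.7541

recognized (one external pair, fixed centres): single-mesh tooth geometry, m = 3.462, N1 = 35, N2 = 71
base radii: r_b1 = 56.971674, r_b2 = 115.571110
tip radii: r_a1 = 64.047000, r_a2 = 126.363000
no profile shift: α' = α, a' = a
action lengths: √(r_a1²−r_b1²) = 29.261691, √(r_a2²−r_b2²) = 51.097224
base pitch p_b = π·m·cos α = 10.227531
CR = (29.261691 + 51.097224 − 183.486000·sin 19.88800°)/10.227531 = 1.754106
contact ratio ≈ 1.7541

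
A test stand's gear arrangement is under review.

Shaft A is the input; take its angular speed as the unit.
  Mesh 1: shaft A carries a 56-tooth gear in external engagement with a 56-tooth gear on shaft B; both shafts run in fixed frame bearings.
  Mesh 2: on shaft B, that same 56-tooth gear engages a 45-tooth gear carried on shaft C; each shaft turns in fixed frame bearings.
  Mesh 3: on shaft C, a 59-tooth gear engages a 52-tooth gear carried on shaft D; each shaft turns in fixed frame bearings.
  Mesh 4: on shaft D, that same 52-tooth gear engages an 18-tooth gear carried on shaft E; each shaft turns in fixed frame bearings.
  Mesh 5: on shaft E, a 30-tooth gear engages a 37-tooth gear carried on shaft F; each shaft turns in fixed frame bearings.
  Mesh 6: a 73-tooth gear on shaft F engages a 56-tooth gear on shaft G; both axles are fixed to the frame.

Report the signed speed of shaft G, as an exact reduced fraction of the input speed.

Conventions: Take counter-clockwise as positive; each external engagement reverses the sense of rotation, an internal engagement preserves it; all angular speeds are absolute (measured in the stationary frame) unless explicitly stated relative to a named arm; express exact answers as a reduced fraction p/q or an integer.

6-mesh fixed-axis compound train (all bearings frame-fixed)
mesh 1 [56T→56T]: |ω|/ω_in = 1×56/56 = 1, sense flips to −
mesh 2 [56T→45T]: |ω|/ω_in = 1×56/45 = 56/45, sense flips to +
mesh 3 [59T→52T]: |ω|/ω_in = (56/45)×59/52 = 826/585, sense flips to −
mesh 4 [52T→18T]: |ω|/ω_in = (826/585)×52/18 = 1652/405, sense flips to +
mesh 5 [30T→37T]: |ω|/ω_in = (1652/405)×30/37 = 3304/999, sense flips to −
mesh 6 [73T→56T]: |ω|/ω_in = (3304/999)×73/56 = 4307/999, sense flips to +
signed output speed (× input speed) = 4307/999

4307/999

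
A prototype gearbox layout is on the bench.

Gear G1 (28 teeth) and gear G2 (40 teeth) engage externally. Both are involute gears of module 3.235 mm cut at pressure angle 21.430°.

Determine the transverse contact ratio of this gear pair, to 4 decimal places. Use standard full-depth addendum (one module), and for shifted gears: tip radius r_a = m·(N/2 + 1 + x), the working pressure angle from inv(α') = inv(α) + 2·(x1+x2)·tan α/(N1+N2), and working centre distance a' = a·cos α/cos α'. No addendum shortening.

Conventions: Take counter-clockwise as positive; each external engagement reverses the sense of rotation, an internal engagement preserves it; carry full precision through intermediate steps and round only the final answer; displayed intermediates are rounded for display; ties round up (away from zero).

single-mesh involute tooth geometry (28T engaging 40T at module 3.235)
base radii: r_b1 = 42.158860, r_b2 = 60.226942
tip radii: r_a1 = 48.525000, r_a2 = 67.935000
no profile shift: α' = α, a' = a
action lengths: √(r_a1²−r_b1²) = 24.027197, √(r_a2²−r_b2²) = 31.430553
base pitch p_b = π·m·cos α = 9.460426
CR = (24.027197 + 31.430553 − 109.990000·sin 21.43000°)/9.460426 = 1.614234
contact ratio ≈ 1.6142

1.6142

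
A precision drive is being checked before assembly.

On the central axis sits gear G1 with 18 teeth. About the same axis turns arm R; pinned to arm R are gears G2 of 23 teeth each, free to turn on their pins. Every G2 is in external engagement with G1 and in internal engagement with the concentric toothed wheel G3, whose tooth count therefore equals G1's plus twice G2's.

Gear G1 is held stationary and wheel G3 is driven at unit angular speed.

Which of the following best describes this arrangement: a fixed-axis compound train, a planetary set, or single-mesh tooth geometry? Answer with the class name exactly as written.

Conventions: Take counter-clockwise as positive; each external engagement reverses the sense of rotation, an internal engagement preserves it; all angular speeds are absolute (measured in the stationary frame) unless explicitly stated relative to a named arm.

planetary set

class = planetary set [G3 = 18+2·23 = 64; Willis about the carrier]
classification: planetary set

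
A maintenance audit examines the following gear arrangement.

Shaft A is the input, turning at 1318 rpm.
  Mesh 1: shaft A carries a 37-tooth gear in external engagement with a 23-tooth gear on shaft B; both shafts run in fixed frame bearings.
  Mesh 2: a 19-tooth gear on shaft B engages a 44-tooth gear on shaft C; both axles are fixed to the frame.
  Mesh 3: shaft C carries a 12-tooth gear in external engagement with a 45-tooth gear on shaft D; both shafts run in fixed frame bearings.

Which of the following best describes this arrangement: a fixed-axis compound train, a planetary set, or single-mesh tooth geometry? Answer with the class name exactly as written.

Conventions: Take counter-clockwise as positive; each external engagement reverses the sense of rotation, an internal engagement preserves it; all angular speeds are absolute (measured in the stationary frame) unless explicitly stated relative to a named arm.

fixed-axis compound train

recognized (4 fixed axles, 3 meshes): fixed-axis compound train
classification: fixed-axis compound train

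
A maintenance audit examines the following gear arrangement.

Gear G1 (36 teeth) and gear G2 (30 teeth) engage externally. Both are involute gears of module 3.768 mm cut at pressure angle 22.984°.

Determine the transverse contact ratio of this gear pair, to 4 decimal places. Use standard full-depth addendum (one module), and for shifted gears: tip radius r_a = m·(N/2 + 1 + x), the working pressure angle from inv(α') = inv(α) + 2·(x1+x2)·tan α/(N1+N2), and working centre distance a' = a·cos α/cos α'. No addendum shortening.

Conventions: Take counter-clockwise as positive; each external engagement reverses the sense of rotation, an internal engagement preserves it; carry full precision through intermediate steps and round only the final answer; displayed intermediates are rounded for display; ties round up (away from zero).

1.5527

single-mesh involute tooth geometry (36T engaging 30T at module 3.768)
base radii: r_b1 = 62.439719, r_b2 = 52.033099
tip radii: r_a1 = 71.592000, r_a2 = 60.288000
no profile shift: α' = α, a' = a
action lengths: √(r_a1²−r_b1²) = 35.024219, √(r_a2²−r_b2²) = 30.449951
base pitch p_b = π·m·cos α = 10.897787
CR = (35.024219 + 30.449951 − 124.344000·sin 22.98400°)/10.897787 = 1.552706
contact ratio ≈ 1.5527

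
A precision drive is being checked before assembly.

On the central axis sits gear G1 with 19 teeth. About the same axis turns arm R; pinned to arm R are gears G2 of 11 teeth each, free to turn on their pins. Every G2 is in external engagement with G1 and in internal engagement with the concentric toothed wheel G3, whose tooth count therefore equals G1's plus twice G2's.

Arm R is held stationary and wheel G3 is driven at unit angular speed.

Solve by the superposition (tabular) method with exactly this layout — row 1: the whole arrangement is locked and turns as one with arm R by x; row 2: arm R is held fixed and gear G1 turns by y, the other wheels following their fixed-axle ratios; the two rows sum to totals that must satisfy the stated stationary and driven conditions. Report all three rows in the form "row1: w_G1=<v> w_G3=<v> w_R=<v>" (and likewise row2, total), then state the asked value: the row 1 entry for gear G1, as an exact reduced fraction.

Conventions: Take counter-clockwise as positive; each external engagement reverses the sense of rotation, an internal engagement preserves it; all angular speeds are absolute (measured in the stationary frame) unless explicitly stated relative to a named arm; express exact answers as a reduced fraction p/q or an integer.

topology: planetary set — G1 19T / G2 11T / G3 41T, arm = carrier (Willis)
superposition row 1 [locked train]: every member turns x
row 2: sun turns y, ring = −(19/41)·y, arm 0
boundary: total ω_arm = x = 0 and total ω_ring = x − (19/41)·y = 1  ⇒  y = -41/19, x = 0
row 2 ring = −(19/41)·(-41/19) = 1
totals (row 1 + row 2): sun 0 + (-41/19) = -41/19, ring 0 + 1 = 1, arm 0 + 0 = 0
asked cell (row1, sun) = 0

row1: w_G1=0 w_G3=0 w_R=0
row2: w_G1=-41/19 w_G3=1 w_R=0
total: w_G1=-41/19 w_G3=1 w_R=0
asked value: 0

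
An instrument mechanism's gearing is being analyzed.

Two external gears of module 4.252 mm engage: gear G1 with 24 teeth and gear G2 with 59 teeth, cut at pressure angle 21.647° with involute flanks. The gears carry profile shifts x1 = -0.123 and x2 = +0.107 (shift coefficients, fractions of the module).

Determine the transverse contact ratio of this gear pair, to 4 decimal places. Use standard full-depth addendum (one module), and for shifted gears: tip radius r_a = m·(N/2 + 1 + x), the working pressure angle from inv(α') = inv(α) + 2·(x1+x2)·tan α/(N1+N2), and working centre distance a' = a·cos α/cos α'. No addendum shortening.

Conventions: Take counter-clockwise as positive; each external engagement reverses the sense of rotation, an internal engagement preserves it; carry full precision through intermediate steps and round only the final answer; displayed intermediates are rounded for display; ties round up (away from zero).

1.6335

single-mesh involute tooth geometry (24T engaging 59T at module 4.252)
base radii: r_b1 = 47.425492, r_b2 = 116.587667
tip radii: r_a1 = 54.753004, r_a2 = 130.140964
inv(α') = inv(21.647°) + 2·(-0.123+0.107)·tan α/(24+59) = 0.01891278  ⇒  α' = 21.59118°
a' = a·cos α / cos α' = 176.4580·cos 21.647°/cos 21.59118° = 176.389884
action lengths: √(r_a1²−r_b1²) = 27.362642, √(r_a2²−r_b2²) = 57.827212
base pitch p_b = π·m·cos α = 12.415965
CR = (27.362642 + 57.827212 − 176.389884·sin 21.59118°)/12.415965 = 1.633514
contact ratio ≈ 1.6335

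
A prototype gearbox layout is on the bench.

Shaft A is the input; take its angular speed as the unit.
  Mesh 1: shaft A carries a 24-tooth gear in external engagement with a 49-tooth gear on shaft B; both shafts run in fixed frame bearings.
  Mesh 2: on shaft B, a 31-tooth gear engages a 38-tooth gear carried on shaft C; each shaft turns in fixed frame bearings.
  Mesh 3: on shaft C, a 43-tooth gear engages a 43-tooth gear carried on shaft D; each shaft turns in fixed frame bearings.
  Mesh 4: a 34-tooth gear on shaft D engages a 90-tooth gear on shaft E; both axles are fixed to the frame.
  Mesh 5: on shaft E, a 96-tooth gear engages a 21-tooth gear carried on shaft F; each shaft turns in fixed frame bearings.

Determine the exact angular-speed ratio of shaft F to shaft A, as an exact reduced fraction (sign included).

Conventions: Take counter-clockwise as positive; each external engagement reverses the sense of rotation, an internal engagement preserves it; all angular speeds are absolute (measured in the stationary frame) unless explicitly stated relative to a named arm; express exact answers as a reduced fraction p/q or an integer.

class = fixed-axis compound train [5 meshes; 5 ratios multiply, 5 sense flips]
mesh 1 [24T→49T]: running ratio 24/49, sense −
mesh 2 [31T→38T]: running ratio 372/931, sense +
mesh 3 [43T→43T]: running ratio 372/931, sense −
mesh 4 [34T→90T]: running ratio 2108/13965, sense +
mesh 5 [96T→21T]: running ratio 67456/97755, sense −
ω_out/ω_in = -67456/97755

-67456/97755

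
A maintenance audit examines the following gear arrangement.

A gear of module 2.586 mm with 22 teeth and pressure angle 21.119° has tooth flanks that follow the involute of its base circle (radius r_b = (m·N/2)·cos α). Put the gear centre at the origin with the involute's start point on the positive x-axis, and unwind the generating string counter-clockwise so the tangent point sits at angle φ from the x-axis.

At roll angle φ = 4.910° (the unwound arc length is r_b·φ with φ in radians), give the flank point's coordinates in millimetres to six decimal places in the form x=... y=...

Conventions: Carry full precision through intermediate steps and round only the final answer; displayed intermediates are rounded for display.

recognized (one wheel, involute flank): single-mesh tooth geometry, m = 2.586, N = 22
pitch radius r_p = m·N/2 = 2.586·22/2 = 28.446000
base radius r_b = r_p·cos α = 28.446000·cos 21.119° = 26.535399
roll angle φ = 4.910° = 0.08569567 rad
x = r_b·(cos φ + φ·sin φ) = 26.632655
y = r_b·(sin φ − φ·cos φ) = 0.005562

x=26.632655 y=0.005562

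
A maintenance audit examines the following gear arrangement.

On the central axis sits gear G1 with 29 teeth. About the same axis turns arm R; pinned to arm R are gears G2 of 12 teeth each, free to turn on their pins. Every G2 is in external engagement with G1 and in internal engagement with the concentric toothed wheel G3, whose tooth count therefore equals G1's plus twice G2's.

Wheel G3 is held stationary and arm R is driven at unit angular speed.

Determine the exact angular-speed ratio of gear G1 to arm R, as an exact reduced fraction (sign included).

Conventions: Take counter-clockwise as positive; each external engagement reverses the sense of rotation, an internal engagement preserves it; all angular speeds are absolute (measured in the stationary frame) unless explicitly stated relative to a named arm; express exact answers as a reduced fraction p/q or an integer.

82/29

topology: planetary set — G1 29T / G2 12T / G3 53T, arm = carrier (Willis)
ring teeth: 29 + 2·12 = 53
29(ω_sun−ω_arm) = −53(ω_ring−ω_arm),  ω_ring = 0, ω_arm = 1
ω_sun = 1 − (53/29)(0−1) = 82/29
ω_out/ω_in = 82/29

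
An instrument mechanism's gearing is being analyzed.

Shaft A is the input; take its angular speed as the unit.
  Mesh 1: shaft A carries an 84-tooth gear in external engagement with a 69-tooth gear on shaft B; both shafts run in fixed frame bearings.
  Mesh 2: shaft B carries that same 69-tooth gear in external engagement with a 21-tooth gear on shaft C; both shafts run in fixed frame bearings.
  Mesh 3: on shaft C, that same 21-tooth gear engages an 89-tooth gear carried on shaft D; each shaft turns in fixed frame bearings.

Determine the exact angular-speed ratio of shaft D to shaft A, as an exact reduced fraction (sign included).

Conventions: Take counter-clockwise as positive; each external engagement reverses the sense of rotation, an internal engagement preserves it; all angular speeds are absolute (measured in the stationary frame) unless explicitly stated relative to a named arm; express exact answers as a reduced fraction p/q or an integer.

class = fixed-axis compound train [3 meshes; 3 ratios multiply, 3 sense flips]
mesh 1 [84T→69T]: running ratio 28/23, sense −
mesh 2 [69T→21T]: running ratio 4, sense +
mesh 3 [21T→89T]: running ratio 84/89, sense −
ω_out/ω_in = -84/89

-84/89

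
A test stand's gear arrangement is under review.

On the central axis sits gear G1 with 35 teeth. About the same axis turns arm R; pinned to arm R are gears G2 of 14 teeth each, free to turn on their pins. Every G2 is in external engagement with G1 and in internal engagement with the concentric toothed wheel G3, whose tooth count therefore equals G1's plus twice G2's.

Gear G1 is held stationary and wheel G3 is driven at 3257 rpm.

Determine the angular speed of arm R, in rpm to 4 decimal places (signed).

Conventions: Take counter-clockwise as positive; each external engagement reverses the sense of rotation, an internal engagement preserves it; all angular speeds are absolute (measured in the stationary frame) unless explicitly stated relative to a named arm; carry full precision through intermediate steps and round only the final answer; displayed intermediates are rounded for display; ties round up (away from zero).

+2093.7857 rpm

class = planetary set [G3 = 35+2·14 = 63; Willis about the carrier]
normalise by the input: solve with ω_ring = 1, then scale by 3257 rpm
ring teeth: 35 + 2·14 = 63
35(ω_sun−ω_arm) = −63(ω_ring−ω_arm),  ω_sun = 0, ω_ring = 1
35(0−ω_arm) = −63(1−ω_arm)  ⇒  98·ω_arm = 63  ⇒  ω_arm = 9/14
scale: ω_arm = 9/14 × 3257 rpm = +2093.7857 rpm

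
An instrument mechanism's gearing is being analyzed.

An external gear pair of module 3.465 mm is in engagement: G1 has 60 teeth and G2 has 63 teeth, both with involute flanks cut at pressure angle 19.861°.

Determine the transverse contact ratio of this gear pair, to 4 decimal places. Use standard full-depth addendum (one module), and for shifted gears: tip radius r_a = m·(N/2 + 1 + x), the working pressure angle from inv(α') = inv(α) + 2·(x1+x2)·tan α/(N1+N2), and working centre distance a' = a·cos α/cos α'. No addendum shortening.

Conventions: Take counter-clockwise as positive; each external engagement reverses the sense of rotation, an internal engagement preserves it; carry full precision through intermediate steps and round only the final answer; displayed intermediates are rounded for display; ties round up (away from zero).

1.7965

topology: single-mesh involute geometry — m = 3.465, 60T/63T pair
base radii: r_b1 = 97.767012, r_b2 = 102.655363
tip radii: r_a1 = 107.415000, r_a2 = 112.612500
no profile shift: α' = α, a' = a
action lengths: √(r_a1²−r_b1²) = 44.492623, √(r_a2²−r_b2²) = 46.297426
base pitch p_b = π·m·cos α = 10.238138
CR = (44.492623 + 46.297426 − 213.097500·sin 19.86100°)/10.238138 = 1.796462
contact ratio ≈ 1.7965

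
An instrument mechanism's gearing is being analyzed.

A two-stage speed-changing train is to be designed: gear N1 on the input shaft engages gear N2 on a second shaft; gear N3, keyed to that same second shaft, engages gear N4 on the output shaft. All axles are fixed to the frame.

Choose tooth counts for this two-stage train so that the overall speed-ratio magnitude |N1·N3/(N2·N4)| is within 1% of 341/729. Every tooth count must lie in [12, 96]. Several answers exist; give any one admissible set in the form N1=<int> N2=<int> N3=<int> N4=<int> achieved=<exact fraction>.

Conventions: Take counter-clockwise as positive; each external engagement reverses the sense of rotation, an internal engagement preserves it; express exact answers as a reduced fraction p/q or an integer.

class = fixed-axis compound train [2-stage, 341/729 wanted]
target = 341/729 in lowest terms: an exact hit needs N1·N3 = k·341 and N2·N4 = k·729 for one integer k, every count in [12, 96]; additionally prefer no 1:1 stage (N1 ≠ N2, N3 ≠ N4)
k = 1: no 1:1-free in-range split of k·341 and k·729 into factor pairs; take k = 2
k = 2: N1·N3 = 682 = 22·31, N2·N4 = 1458 = 18·81
achieved = 22·31/(18·81) = 341/729; |achieved − target| = 0 ≤ 341/72900 ✓

N1=22 N2=18 N3=31 N4=81 achieved=341/729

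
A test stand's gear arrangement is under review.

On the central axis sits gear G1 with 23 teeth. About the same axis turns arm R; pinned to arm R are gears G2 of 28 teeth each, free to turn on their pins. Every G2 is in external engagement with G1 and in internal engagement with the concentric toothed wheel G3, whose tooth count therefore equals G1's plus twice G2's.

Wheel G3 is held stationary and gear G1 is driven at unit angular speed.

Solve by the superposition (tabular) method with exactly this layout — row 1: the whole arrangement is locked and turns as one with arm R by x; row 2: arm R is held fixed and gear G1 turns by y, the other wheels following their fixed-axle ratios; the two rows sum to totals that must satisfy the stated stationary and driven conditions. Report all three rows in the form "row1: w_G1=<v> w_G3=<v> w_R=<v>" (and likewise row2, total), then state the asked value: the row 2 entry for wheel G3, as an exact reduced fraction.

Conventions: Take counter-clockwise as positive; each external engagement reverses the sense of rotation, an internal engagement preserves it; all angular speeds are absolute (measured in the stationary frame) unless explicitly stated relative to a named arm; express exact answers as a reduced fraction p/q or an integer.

class = planetary set [G3 = 23+2·28 = 79; Willis about the carrier]
row 1 — lock + rotate with arm: ω_sun = ω_ring = ω_arm = x
row 2 (arm held, sun turns y): ω_ring = −(23/79)·y, ω_arm = 0
boundary: total ω_ring = x − (23/79)·y = 0 and total ω_sun = x + y = 1  ⇒  y = 79/102, x = 23/102
row 2 ring = −(23/79)·79/102 = -23/102
totals (row 1 + row 2): sun 23/102 + 79/102 = 1, ring 23/102 + (-23/102) = 0, arm 23/102 + 0 = 23/102
asked cell (row2, ring) = -23/102

row1: w_G1=23/102 w_G3=23/102 w_R=23/102
row2: w_G1=79/102 w_G3=-23/102 w_R=0
total: w_G1=1 w_G3=0 w_R=23/102
asked value: -23/102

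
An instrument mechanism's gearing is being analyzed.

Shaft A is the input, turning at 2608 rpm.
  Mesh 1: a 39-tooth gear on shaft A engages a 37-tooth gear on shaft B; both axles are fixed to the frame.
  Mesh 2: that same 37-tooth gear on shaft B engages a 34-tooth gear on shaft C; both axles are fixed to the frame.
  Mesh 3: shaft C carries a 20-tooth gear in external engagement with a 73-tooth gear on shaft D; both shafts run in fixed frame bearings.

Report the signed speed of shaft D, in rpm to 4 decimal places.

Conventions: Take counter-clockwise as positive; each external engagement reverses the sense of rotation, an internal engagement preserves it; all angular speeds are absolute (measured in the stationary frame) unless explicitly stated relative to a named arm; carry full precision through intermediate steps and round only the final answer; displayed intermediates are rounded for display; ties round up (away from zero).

topology: fixed-axis compound train — 3 meshes, A→D
mesh 1 [39T→37T]: ω = 2608.0000×39/37 = 2748.9730 rpm, sense flips to −
mesh 2 [37T→34T]: ω = 2748.9730×37/34 = 2991.5294 rpm, sense flips to +
mesh 3 [20T→73T]: ω = 2991.5294×20/73 = 819.5971 rpm, sense flips to −
signed output speed = -819.5971 rpm

-819.5971 rpm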